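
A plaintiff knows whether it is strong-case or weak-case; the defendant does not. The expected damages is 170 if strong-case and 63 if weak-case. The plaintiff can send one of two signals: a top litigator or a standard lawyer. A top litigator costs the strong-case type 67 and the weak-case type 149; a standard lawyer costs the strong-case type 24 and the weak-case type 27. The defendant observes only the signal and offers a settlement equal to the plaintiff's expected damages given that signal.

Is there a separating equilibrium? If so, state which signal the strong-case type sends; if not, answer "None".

top litigator

Try strong-case → top litigator, weak-case → standard lawyer:
  If types separate, top litigator earns payment 170 and standard lawyer earns 63.
  Strong-case: top litigator gives 170 − 67 = 103; standard lawyer gives 63 − 24 = 39. No deviation. ✓
  Weak-case: standard lawyer gives 63 − 27 = 36; top litigator gives 170 − 149 = 21. No deviation. ✓
Both hold — the strong-case type sends top litigator.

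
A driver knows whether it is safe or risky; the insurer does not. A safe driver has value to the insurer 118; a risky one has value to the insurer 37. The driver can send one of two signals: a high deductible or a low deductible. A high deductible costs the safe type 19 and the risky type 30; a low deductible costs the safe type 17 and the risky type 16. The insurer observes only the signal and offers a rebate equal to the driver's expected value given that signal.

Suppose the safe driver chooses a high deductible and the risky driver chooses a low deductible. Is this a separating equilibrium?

No

If types separate, high deductible earns payment 118 and low deductible earns 37.
Safe: high deductible gives 118 − 19 = 99; low deductible gives 37 − 17 = 20. No deviation. ✓
Risky: low deductible gives 37 − 16 = 21; high deductible gives 118 − 30 = 88. Would deviate. ✗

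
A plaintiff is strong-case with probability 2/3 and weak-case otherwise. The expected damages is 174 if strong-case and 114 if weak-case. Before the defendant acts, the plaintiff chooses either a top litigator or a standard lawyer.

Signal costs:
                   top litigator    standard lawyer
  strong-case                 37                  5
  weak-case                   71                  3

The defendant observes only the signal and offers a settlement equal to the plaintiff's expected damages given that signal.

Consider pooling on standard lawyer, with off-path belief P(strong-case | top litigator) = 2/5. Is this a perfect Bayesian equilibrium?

At the pooled signal (standard lawyer) the defendant holds the prior 2/3 and pays 2/3·174 + 1/3·114 = 154. Off-path (top litigator) belief 2/5 gives 2/5·174 + 3/5·114 = 138.
Strong-case: standard lawyer gives 154 − 5 = 149; top litigator gives 138 − 37 = 101. Stays. ✓
Weak-case: standard lawyer gives 154 − 3 = 151; top litigator gives 138 − 71 = 67. Stays. ✓

Yes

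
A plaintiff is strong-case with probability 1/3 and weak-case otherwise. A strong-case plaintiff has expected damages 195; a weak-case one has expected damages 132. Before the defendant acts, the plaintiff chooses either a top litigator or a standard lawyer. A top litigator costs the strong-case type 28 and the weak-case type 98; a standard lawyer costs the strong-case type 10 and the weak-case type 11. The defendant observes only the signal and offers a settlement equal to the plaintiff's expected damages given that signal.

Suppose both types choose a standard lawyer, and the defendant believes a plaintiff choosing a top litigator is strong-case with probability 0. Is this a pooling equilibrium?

Yes

At the pooled signal (standard lawyer) the defendant holds the prior 1/3 and pays 1/3·195 + 2/3·132 = 153. Off-path (top litigator) belief 0 gives 0·195 + 1·132 = 132.
Strong-case: standard lawyer gives 153 − 10 = 143; top litigator gives 132 − 28 = 104. Stays. ✓
Weak-case: standard lawyer gives 153 − 11 = 142; top litigator gives 132 − 98 = 34. Stays. ✓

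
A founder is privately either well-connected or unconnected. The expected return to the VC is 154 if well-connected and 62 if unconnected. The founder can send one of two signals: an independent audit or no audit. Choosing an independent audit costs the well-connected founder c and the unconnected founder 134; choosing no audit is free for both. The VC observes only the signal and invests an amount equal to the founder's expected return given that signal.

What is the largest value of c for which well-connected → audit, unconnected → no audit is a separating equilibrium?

92

Under separation: audit → well-connected (pays 154); no audit → unconnected (pays 62).
Unconnected: 62 − 0 = 62 ≥ 154 − 134 = 20. Holds regardless of c. ✓
Well-connected: 154 − c ≥ 62 − 0, so c ≤ 154 − 62 = 92.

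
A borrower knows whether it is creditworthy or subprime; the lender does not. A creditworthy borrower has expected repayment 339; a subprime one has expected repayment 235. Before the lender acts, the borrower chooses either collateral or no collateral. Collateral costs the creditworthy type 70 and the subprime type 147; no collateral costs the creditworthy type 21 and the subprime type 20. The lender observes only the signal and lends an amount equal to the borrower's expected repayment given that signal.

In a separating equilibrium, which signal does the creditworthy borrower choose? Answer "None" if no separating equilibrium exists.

Try creditworthy → collateral, subprime → no collateral:
  If types separate, collateral earns payment 339 and no collateral earns 235.
  Creditworthy: collateral gives 339 − 70 = 269; no collateral gives 235 − 21 = 214. No deviation. ✓
  Subprime: no collateral gives 235 − 20 = 215; collateral gives 339 − 147 = 192. No deviation. ✓
Both hold — the creditworthy type sends collateral.

collateral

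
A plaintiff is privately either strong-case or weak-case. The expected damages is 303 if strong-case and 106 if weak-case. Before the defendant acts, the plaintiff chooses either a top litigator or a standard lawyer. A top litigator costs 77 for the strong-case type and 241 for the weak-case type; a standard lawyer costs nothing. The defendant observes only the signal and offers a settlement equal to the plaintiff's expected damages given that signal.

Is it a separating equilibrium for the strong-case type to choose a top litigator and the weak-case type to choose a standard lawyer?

Yes

If types separate, top litigator earns payment 303 and standard lawyer earns 106.
Strong-case: top litigator gives 303 − 77 = 226; standard lawyer gives 106 − 0 = 106. No deviation. ✓
Weak-case: standard lawyer gives 106 − 0 = 106; top litigator gives 303 − 241 = 62. No deviation. ✓
Neither type gains from mimicking the other.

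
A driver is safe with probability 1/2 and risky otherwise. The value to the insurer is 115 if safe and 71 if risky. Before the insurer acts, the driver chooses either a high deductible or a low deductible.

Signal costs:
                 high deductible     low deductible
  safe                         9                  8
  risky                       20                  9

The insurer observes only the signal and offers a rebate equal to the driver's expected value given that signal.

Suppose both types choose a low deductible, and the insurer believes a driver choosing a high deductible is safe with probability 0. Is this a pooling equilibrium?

On the equilibrium path (low deductible) the insurer holds the prior 1/2 and pays 1/2·115 + 1/2·71 = 93. Off-path (high deductible) belief 0 gives 0·115 + 1·71 = 71.
Safe: low deductible gives 93 − 8 = 85; high deductible gives 71 − 9 = 62. Stays. ✓
Risky: low deductible gives 93 − 9 = 84; high deductible gives 71 − 20 = 51. Stays. ✓
Beliefs are Bayes-consistent on-path and both types best-respond.

Yes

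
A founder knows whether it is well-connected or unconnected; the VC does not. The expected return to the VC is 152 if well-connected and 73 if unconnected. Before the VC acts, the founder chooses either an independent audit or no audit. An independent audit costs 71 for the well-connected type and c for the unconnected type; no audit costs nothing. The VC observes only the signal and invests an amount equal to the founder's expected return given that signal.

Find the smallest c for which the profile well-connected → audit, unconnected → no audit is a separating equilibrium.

79

Under separation: audit → well-connected (pays 152); no audit → unconnected (pays 73).
Well-connected: 152 − 71 = 81 ≥ 73 − 0 = 73. Holds regardless of c. ✓
Unconnected: 73 − 0 ≥ 152 − c, so c ≥ 152 − 73 = 79.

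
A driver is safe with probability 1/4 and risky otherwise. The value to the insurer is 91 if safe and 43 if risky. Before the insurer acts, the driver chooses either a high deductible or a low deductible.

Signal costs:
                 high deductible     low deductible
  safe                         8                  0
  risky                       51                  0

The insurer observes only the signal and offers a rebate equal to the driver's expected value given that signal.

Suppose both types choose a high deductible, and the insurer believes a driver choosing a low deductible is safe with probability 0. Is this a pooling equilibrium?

On the equilibrium path (high deductible) the insurer holds the prior 1/4 and pays 1/4·91 + 3/4·43 = 55. Off-path (low deductible) belief 0 gives 0·91 + 1·43 = 43.
Safe: high deductible gives 55 − 8 = 47; low deductible gives 43 − 0 = 43. Stays. ✓
Risky: high deductible gives 55 − 51 = 4; low deductible gives 43 − 0 = 43. Deviates. ✗

No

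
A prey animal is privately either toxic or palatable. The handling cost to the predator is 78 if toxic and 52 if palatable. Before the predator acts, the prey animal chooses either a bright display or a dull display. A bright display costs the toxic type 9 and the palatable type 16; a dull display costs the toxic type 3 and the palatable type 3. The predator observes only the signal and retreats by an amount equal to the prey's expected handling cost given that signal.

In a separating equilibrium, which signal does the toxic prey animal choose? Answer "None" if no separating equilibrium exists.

Try toxic → bright display, palatable → dull display:
  Under separation the predator infers type exactly: bright display → toxic (pays 78), dull display → palatable (pays 52).
  Toxic: bright display gives 78 − 9 = 69; dull display gives 52 − 3 = 49. No deviation. ✓
  Palatable: dull display gives 52 − 3 = 49; bright display gives 78 − 16 = 62. Would deviate. ✗
Try toxic → dull display, palatable → bright display:
  Under separation the predator infers type exactly: dull display → toxic (pays 78), bright display → palatable (pays 52).
  Toxic: dull display gives 78 − 3 = 75; bright display gives 52 − 9 = 43. No deviation. ✓
  Palatable: bright display gives 52 − 16 = 36; dull display gives 78 − 3 = 75. Would deviate. ✗
Neither assignment is incentive-compatible.

None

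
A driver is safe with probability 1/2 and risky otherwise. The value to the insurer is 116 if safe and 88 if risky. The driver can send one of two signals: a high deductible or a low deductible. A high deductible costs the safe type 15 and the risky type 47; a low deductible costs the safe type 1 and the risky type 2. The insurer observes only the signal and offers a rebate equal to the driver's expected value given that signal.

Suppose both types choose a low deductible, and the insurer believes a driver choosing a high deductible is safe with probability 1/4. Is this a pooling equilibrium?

At the pooled signal (low deductible) the insurer holds the prior 1/2 and pays 1/2·116 + 1/2·88 = 102. Off-path (high deductible) belief 1/4 gives 1/4·116 + 3/4·88 = 95.
Safe: low deductible gives 102 − 1 = 101; high deductible gives 95 − 15 = 80. Stays. ✓
Risky: low deductible gives 102 − 2 = 100; high deductible gives 95 − 47 = 48. Stays. ✓

Yes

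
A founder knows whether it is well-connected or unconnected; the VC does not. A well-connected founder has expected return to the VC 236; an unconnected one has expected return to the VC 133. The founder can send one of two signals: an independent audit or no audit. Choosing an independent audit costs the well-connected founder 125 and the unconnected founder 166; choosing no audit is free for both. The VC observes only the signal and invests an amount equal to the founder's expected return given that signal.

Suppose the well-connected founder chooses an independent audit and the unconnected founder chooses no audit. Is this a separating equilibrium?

No

Under separation the VC infers type exactly: audit → well-connected (pays 236), no audit → unconnected (pays 133).
Well-connected: audit gives 236 − 125 = 111; no audit gives 133 − 0 = 133. Would deviate. ✗
Unconnected: no audit gives 133 − 0 = 133; audit gives 236 − 166 = 70. No deviation. ✓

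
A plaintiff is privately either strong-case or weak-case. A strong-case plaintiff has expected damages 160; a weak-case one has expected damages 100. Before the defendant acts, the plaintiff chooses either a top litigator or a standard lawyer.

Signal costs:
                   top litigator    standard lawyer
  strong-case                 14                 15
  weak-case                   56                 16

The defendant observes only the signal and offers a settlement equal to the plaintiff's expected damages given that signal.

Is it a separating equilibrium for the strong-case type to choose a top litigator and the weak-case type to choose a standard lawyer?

No

Under separation the defendant infers type exactly: top litigator → strong-case (pays 160), standard lawyer → weak-case (pays 100).
Strong-case: top litigator gives 160 − 14 = 146; standard lawyer gives 100 − 15 = 85. No deviation. ✓
Weak-case: standard lawyer gives 100 − 16 = 84; top litigator gives 160 − 56 = 104. Would deviate. ✗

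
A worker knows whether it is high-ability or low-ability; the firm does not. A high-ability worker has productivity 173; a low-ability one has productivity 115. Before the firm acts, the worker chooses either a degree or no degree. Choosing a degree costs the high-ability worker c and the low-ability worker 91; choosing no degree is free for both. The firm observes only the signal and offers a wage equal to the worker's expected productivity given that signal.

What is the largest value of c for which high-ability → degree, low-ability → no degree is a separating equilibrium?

58

Under separation: degree → high-ability (pays 173); no degree → low-ability (pays 115).
Low-ability: 115 − 0 = 115 ≥ 173 − 91 = 82. Holds regardless of c. ✓
High-ability: 173 − c ≥ 115 − 0, so c ≤ 173 − 115 = 58.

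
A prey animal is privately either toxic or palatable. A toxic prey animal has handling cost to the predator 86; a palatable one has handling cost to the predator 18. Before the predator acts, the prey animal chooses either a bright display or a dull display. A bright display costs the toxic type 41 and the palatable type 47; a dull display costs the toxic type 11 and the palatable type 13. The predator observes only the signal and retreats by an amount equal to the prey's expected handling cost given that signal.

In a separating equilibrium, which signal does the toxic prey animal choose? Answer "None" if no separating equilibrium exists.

None

Try toxic → bright display, palatable → dull display:
  If types separate, bright display earns payment 86 and dull display earns 18.
  Toxic: bright display gives 86 − 41 = 45; dull display gives 18 − 11 = 7. No deviation. ✓
  Palatable: dull display gives 18 − 13 = 5; bright display gives 86 − 47 = 39. Would deviate. ✗
Try toxic → dull display, palatable → bright display:
  If types separate, dull display earns payment 86 and bright display earns 18.
  Toxic: dull display gives 86 − 11 = 75; bright display gives 18 − 41 = -23. No deviation. ✓
  Palatable: bright display gives 18 − 47 = -29; dull display gives 86 − 13 = 73. Would deviate. ✗
Neither assignment is incentive-compatible.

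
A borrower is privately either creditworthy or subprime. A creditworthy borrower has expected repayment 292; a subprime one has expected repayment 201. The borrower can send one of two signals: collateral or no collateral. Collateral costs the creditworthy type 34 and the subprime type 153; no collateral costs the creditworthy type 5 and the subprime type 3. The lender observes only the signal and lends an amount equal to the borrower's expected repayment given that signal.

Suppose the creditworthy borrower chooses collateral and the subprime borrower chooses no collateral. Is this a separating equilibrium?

Yes

If types separate, collateral earns payment 292 and no collateral earns 201.
Creditworthy: collateral gives 292 − 34 = 258; no collateral gives 201 − 5 = 196. No deviation. ✓
Subprime: no collateral gives 201 − 3 = 198; collateral gives 292 − 153 = 139. No deviation. ✓
Neither type gains from mimicking the other.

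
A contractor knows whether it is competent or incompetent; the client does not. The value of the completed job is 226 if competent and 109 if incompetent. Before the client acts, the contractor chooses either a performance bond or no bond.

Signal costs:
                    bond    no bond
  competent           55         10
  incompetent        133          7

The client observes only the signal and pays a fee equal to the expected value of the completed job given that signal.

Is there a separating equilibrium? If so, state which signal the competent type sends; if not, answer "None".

Try competent → bond, incompetent → no bond:
  Under separation the client infers type exactly: bond → competent (pays 226), no bond → incompetent (pays 109).
  Competent: bond gives 226 − 55 = 171; no bond gives 109 − 10 = 99. No deviation. ✓
  Incompetent: no bond gives 109 − 7 = 102; bond gives 226 − 133 = 93. No deviation. ✓
Both hold — the competent type sends bond.

bond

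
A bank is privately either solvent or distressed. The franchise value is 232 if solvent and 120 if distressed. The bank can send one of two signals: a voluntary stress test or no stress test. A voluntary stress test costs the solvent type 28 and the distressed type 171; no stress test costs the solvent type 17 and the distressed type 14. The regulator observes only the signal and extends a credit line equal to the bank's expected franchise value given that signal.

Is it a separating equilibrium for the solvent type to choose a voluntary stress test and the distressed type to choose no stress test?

Yes

Under separation the regulator infers type exactly: stress test → solvent (pays 232), no stress test → distressed (pays 120).
Solvent: stress test gives 232 − 28 = 204; no stress test gives 120 − 17 = 103. No deviation. ✓
Distressed: no stress test gives 120 − 14 = 106; stress test gives 232 − 171 = 61. No deviation. ✓
Neither type gains from mimicking the other.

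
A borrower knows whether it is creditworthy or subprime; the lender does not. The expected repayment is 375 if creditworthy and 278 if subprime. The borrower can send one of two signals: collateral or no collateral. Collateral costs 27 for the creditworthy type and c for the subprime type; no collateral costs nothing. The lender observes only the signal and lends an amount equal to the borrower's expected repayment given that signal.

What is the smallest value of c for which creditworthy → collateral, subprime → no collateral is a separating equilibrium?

97

Under separation: collateral → creditworthy (pays 375); no collateral → subprime (pays 278).
Creditworthy: 375 − 27 = 348 ≥ 278 − 0 = 278. Holds regardless of c. ✓
Subprime: 278 − 0 ≥ 375 − c, so c ≥ 375 − 278 = 97.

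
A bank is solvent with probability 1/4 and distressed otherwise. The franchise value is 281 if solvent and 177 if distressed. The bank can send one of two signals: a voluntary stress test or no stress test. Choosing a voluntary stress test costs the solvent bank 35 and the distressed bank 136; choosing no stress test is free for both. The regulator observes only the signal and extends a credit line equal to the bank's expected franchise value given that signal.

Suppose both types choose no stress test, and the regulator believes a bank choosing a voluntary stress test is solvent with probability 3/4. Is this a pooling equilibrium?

No

At the pooled signal (no stress test) the regulator holds the prior 1/4 and pays 1/4·281 + 3/4·177 = 203. Off-path (stress test) belief 3/4 gives 3/4·281 + 1/4·177 = 255.
Solvent: no stress test gives 203 − 0 = 203; stress test gives 255 − 35 = 220. Deviates. ✗
Distressed: no stress test gives 203 − 0 = 203; stress test gives 255 − 136 = 119. Stays. ✓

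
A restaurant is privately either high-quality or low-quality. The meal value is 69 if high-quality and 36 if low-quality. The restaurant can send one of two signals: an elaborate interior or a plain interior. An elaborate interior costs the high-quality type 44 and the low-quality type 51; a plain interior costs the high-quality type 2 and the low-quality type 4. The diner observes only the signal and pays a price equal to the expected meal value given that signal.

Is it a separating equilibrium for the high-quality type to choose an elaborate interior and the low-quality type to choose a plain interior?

No

If types separate, elaborate interior earns payment 69 and plain interior earns 36.
High-quality: elaborate interior gives 69 − 44 = 25; plain interior gives 36 − 2 = 34. Would deviate. ✗
Low-quality: plain interior gives 36 − 4 = 32; elaborate interior gives 69 − 51 = 18. No deviation. ✓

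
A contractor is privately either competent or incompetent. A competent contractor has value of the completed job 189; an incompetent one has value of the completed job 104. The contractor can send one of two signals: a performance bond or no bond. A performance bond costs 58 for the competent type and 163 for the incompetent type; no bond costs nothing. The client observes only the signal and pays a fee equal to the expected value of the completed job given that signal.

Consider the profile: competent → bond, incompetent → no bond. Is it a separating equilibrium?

If types separate, bond earns payment 189 and no bond earns 104.
Competent: bond gives 189 − 58 = 131; no bond gives 104 − 0 = 104. No deviation. ✓
Incompetent: no bond gives 104 − 0 = 104; bond gives 189 − 163 = 26. No deviation. ✓
Both incentive constraints hold.

Yes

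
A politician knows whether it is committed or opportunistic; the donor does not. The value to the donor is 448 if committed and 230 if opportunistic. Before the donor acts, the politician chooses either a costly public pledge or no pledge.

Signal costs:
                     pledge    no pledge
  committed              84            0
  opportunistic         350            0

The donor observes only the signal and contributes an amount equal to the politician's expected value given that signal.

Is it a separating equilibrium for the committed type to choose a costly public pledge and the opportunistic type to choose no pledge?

If types separate, pledge earns payment 448 and no pledge earns 230.
Committed: pledge gives 448 − 84 = 364; no pledge gives 230 − 0 = 230. No deviation. ✓
Opportunistic: no pledge gives 230 − 0 = 230; pledge gives 448 − 350 = 98. No deviation. ✓
Neither type gains from mimicking the other.

Yes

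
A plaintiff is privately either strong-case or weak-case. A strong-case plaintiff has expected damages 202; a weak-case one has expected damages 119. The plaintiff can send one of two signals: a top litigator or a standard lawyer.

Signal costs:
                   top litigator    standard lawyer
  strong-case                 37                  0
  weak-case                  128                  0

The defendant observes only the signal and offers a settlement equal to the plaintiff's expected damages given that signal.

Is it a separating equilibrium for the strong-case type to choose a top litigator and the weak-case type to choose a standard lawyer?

Yes

If types separate, top litigator earns payment 202 and standard lawyer earns 119.
Strong-case: top litigator gives 202 − 37 = 165; standard lawyer gives 119 − 0 = 119. No deviation. ✓
Weak-case: standard lawyer gives 119 − 0 = 119; top litigator gives 202 − 128 = 74. No deviation. ✓
Both incentive constraints hold.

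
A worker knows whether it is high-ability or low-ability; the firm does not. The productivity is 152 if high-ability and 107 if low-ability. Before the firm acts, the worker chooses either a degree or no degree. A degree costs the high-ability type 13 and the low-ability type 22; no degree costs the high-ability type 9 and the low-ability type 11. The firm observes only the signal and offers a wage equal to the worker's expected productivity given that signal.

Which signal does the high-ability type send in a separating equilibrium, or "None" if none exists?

None

Try high-ability → degree, low-ability → no degree:
  If types separate, degree earns payment 152 and no degree earns 107.
  High-ability: degree gives 152 − 13 = 139; no degree gives 107 − 9 = 98. No deviation. ✓
  Low-ability: no degree gives 107 − 11 = 96; degree gives 152 − 22 = 130. Would deviate. ✗
Try high-ability → no degree, low-ability → degree:
  If types separate, no degree earns payment 152 and degree earns 107.
  High-ability: no degree gives 152 − 9 = 143; degree gives 107 − 13 = 94. No deviation. ✓
  Low-ability: degree gives 107 − 22 = 85; no degree gives 152 − 11 = 141. Would deviate. ✗
Neither assignment is incentive-compatible.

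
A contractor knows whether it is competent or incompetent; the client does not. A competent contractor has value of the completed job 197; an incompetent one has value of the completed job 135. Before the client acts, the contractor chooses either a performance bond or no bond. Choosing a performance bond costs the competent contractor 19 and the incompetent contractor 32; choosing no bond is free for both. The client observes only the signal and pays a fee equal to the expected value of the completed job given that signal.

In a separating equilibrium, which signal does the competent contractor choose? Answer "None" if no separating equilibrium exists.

None

Try competent → bond, incompetent → no bond:
  Under separation the client infers type exactly: bond → competent (pays 197), no bond → incompetent (pays 135).
  Competent: bond gives 197 − 19 = 178; no bond gives 135 − 0 = 135. No deviation. ✓
  Incompetent: no bond gives 135 − 0 = 135; bond gives 197 − 32 = 165. Would deviate. ✗
Try competent → no bond, incompetent → bond:
  Under separation the client infers type exactly: no bond → competent (pays 197), bond → incompetent (pays 135).
  Competent: no bond gives 197 − 0 = 197; bond gives 135 − 19 = 116. No deviation. ✓
  Incompetent: bond gives 135 − 32 = 103; no bond gives 197 − 0 = 197. Would deviate. ✗
Neither assignment is incentive-compatible.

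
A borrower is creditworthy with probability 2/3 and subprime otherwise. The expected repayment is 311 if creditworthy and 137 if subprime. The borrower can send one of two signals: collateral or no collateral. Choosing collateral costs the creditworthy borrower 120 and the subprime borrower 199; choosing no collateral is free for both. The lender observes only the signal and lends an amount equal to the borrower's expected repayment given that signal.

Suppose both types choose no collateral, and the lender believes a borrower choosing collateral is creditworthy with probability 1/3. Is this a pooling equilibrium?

Yes

On the equilibrium path (no collateral) the lender holds the prior 2/3 and pays 2/3·311 + 1/3·137 = 253. Off-path (collateral) belief 1/3 gives 1/3·311 + 2/3·137 = 195.
Creditworthy: no collateral gives 253 − 0 = 253; collateral gives 195 − 120 = 75. Stays. ✓
Subprime: no collateral gives 253 − 0 = 253; collateral gives 195 − 199 = -4. Stays. ✓
Beliefs are Bayes-consistent on-path and both types best-respond.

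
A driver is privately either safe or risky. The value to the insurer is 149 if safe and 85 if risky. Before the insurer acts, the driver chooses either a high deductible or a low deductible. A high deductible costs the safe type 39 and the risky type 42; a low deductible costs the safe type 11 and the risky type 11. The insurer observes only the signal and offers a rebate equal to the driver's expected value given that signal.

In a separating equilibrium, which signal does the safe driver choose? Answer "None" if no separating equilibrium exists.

Try safe → high deductible, risky → low deductible:
  If types separate, high deductible earns payment 149 and low deductible earns 85.
  Safe: high deductible gives 149 − 39 = 110; low deductible gives 85 − 11 = 74. No deviation. ✓
  Risky: low deductible gives 85 − 11 = 74; high deductible gives 149 − 42 = 107. Would deviate. ✗
Try safe → low deductible, risky → high deductible:
  If types separate, low deductible earns payment 149 and high deductible earns 85.
  Safe: low deductible gives 149 − 11 = 138; high deductible gives 85 − 39 = 46. No deviation. ✓
  Risky: high deductible gives 85 − 42 = 43; low deductible gives 149 − 11 = 138. Would deviate. ✗
Neither assignment is incentive-compatible.

None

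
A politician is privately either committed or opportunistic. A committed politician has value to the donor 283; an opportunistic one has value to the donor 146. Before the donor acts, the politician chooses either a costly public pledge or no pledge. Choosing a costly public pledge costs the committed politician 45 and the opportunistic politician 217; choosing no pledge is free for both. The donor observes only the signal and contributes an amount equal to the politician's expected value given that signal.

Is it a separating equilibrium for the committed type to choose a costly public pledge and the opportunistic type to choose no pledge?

If types separate, pledge earns payment 283 and no pledge earns 146.
Committed: pledge gives 283 − 45 = 238; no pledge gives 146 − 0 = 146. No deviation. ✓
Opportunistic: no pledge gives 146 − 0 = 146; pledge gives 283 − 217 = 66. No deviation. ✓
Both incentive constraints hold.

Yes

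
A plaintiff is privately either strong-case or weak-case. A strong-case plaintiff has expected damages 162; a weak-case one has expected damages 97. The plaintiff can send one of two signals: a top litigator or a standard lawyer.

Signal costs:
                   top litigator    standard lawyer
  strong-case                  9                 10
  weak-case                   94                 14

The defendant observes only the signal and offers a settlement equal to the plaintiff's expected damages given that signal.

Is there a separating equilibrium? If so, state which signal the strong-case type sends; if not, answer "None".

top litigator

Try strong-case → top litigator, weak-case → standard lawyer:
  If types separate, top litigator earns payment 162 and standard lawyer earns 97.
  Strong-case: top litigator gives 162 − 9 = 153; standard lawyer gives 97 − 10 = 87. No deviation. ✓
  Weak-case: standard lawyer gives 97 − 14 = 83; top litigator gives 162 − 94 = 68. No deviation. ✓
Both hold — the strong-case type sends top litigator.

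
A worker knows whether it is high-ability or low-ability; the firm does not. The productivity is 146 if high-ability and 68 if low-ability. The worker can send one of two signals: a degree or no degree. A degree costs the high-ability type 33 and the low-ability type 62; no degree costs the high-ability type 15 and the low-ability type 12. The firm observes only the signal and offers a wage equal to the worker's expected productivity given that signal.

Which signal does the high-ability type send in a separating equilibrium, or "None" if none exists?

None

Try high-ability → degree, low-ability → no degree:
  If types separate, degree earns payment 146 and no degree earns 68.
  High-ability: degree gives 146 − 33 = 113; no degree gives 68 − 15 = 53. No deviation. ✓
  Low-ability: no degree gives 68 − 12 = 56; degree gives 146 − 62 = 84. Would deviate. ✗
Try high-ability → no degree, low-ability → degree:
  If types separate, no degree earns payment 146 and degree earns 68.
  High-ability: no degree gives 146 − 15 = 131; degree gives 68 − 33 = 35. No deviation. ✓
  Low-ability: degree gives 68 − 62 = 6; no degree gives 146 − 12 = 134. Would deviate. ✗
Neither assignment is incentive-compatible.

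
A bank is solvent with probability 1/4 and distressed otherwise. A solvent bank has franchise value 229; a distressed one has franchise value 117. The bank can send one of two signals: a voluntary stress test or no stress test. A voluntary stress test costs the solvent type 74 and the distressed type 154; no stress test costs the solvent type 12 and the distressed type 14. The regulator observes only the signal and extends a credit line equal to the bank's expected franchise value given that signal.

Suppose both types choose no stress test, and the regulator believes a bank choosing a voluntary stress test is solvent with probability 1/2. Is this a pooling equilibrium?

At the pooled signal (no stress test) the regulator holds the prior 1/4 and pays 1/4·229 + 3/4·117 = 145. Off-path (stress test) belief 1/2 gives 1/2·229 + 1/2·117 = 173.
Solvent: no stress test gives 145 − 12 = 133; stress test gives 173 − 74 = 99. Stays. ✓
Distressed: no stress test gives 145 − 14 = 131; stress test gives 173 − 154 = 19. Stays. ✓

Yes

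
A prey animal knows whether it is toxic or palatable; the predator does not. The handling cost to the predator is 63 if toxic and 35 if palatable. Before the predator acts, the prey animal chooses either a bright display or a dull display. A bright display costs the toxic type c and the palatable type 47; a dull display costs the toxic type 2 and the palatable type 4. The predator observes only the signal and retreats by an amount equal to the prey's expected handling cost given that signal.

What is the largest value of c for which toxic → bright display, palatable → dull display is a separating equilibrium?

Under separation: bright display → toxic (pays 63); dull display → palatable (pays 35).
Palatable: 35 − 4 = 31 ≥ 63 − 47 = 16. Holds regardless of c. ✓
Toxic: 63 − c ≥ 35 − 2, so c ≤ 63 − 33 = 30.

30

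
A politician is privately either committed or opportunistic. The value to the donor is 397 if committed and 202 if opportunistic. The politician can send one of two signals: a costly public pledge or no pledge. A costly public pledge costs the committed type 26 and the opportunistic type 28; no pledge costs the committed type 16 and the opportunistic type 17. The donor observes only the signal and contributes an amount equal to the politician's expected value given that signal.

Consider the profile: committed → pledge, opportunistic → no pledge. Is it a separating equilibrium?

Under separation the donor infers type exactly: pledge → committed (pays 397), no pledge → opportunistic (pays 202).
Committed: pledge gives 397 − 26 = 371; no pledge gives 202 − 16 = 186. No deviation. ✓
Opportunistic: no pledge gives 202 − 17 = 185; pledge gives 397 − 28 = 369. Would deviate. ✗

No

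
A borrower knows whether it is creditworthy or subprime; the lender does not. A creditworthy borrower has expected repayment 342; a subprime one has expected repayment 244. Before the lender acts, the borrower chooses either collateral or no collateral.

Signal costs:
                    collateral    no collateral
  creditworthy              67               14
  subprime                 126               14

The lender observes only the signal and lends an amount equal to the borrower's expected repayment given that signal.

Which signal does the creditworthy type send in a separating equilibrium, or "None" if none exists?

collateral

Try creditworthy → collateral, subprime → no collateral:
  Under separation the lender infers type exactly: collateral → creditworthy (pays 342), no collateral → subprime (pays 244).
  Creditworthy: collateral gives 342 − 67 = 275; no collateral gives 244 − 14 = 230. No deviation. ✓
  Subprime: no collateral gives 244 − 14 = 230; collateral gives 342 − 126 = 216. No deviation. ✓
Both hold — the creditworthy type sends collateral.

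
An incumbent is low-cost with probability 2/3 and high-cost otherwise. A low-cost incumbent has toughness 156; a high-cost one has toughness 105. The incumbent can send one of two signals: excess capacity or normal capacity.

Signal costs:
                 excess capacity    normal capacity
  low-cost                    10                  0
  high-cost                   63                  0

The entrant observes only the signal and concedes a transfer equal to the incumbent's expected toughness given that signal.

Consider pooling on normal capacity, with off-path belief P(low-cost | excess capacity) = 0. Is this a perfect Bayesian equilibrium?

Yes

On the equilibrium path (normal capacity) the entrant holds the prior 2/3 and pays 2/3·156 + 1/3·105 = 139. Off-path (excess capacity) belief 0 gives 0·156 + 1·105 = 105.
Low-cost: normal capacity gives 139 − 0 = 139; excess capacity gives 105 − 10 = 95. Stays. ✓
High-cost: normal capacity gives 139 − 0 = 139; excess capacity gives 105 − 63 = 42. Stays. ✓
Beliefs are Bayes-consistent on-path and both types best-respond.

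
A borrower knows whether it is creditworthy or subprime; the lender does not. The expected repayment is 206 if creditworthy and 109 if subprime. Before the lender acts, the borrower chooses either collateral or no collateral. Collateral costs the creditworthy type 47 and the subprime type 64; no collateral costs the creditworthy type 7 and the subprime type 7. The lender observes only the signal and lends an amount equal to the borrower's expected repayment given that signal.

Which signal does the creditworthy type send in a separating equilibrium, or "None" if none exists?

Try creditworthy → collateral, subprime → no collateral:
  If types separate, collateral earns payment 206 and no collateral earns 109.
  Creditworthy: collateral gives 206 − 47 = 159; no collateral gives 109 − 7 = 102. No deviation. ✓
  Subprime: no collateral gives 109 − 7 = 102; collateral gives 206 − 64 = 142. Would deviate. ✗
Try creditworthy → no collateral, subprime → collateral:
  If types separate, no collateral earns payment 206 and collateral earns 109.
  Creditworthy: no collateral gives 206 − 7 = 199; collateral gives 109 − 47 = 62. No deviation. ✓
  Subprime: collateral gives 109 − 64 = 45; no collateral gives 206 − 7 = 199. Would deviate. ✗
Neither assignment is incentive-compatible.

None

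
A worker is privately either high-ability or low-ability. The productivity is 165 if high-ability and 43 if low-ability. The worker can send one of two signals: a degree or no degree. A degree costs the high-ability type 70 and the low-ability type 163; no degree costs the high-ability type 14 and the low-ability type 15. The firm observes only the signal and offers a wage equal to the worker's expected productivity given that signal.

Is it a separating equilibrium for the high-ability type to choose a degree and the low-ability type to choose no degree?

If types separate, degree earns payment 165 and no degree earns 43.
High-ability: degree gives 165 − 70 = 95; no degree gives 43 − 14 = 29. No deviation. ✓
Low-ability: no degree gives 43 − 15 = 28; degree gives 165 − 163 = 2. No deviation. ✓
Neither type gains from mimicking the other.

Yes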